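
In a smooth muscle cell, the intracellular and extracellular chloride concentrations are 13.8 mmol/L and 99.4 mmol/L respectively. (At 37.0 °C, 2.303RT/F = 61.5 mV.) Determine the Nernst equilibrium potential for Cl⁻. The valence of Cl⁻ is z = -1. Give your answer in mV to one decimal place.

-52.7 mV

E = (61.5/z) · log₁₀([Cl⁻]_out/[Cl⁻]_in) with z = -1.
For an anion, dividing by z = -1 reverses the sign.
= (61.5/-1) · log₁₀(99.4/13.8) = -61.50 · log₁₀(7.203)
= -61.50 · (0.8575) = -52.74 mV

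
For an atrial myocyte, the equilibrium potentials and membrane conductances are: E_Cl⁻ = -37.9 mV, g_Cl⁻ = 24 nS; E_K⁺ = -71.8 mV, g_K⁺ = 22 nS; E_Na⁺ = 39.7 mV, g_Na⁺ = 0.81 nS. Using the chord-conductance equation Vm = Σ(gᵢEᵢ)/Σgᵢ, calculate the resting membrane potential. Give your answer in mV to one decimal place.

-52.5 mV

Σ gᵢEᵢ = 24·(-37.9) + 22·(-71.8) + 0.81·(39.7) = -2457.04
Σ gᵢ = 24 + 22 + 0.81 = 46.81
Vm = -2457.04 / 46.81 = -52.49 mV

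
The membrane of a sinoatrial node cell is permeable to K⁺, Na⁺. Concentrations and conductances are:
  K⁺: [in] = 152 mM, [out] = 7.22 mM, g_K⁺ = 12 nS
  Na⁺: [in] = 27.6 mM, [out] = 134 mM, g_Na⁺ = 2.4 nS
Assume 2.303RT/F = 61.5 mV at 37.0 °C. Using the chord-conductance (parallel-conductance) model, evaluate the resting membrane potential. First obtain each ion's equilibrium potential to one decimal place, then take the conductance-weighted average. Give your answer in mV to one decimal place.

E_K⁺ = (61.5/1)·log₁₀(7.22/152) = -81.4 mV
E_Na⁺ = (61.5/1)·log₁₀(134/27.6) = 42.2 mV
Vm = (Σ gᵢEᵢ)/(Σ gᵢ) = (12·-81.4 + 2.4·42.2) / (12 + 2.4)
= -875.52 / 14.4 = -60.80 mV

-60.8 mV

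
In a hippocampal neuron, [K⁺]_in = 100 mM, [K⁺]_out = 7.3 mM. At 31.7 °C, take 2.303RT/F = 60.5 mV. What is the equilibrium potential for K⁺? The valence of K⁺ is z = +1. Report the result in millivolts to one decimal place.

E = (60.5/z) · log₁₀([K⁺]_out/[K⁺]_in) with z = +1.
= (60.5/1) · log₁₀(7.3/100) = 60.50 · log₁₀(0.073)
= 60.50 · (-1.1367) = -68.77 mV

-68.8 mV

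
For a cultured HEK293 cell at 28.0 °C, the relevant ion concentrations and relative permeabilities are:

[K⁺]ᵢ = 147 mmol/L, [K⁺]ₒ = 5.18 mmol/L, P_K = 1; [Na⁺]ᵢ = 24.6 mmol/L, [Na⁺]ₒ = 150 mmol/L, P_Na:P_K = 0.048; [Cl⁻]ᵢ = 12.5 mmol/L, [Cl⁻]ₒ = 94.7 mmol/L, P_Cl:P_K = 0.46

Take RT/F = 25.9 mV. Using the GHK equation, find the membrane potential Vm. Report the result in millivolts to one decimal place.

Vm = 25.9 · ln[(Σ P·[cation]ₒ + Σ P·[anion]ᵢ) / (Σ P·[cation]ᵢ + Σ P·[anion]ₒ)]
Numerator = 1×5.18 + 0.048×150 + 0.46×12.5 = 18.13
Denominator = 1×147 + 0.048×24.6 + 0.46×94.7 = 191.7
Vm = 25.9 · ln(0.094554) = 25.9 × (-2.3586) = -61.09 mV

-61.1 mV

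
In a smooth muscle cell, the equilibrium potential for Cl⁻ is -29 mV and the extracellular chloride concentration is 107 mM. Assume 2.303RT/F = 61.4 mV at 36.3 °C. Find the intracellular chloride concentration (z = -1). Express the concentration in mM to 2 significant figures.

36 mM

Nernst: E = (61.4/-1) · log₁₀([out]/[in]), so log₁₀([out]/[in]) = -29.0 × -1 / 61.4 = 0.4723.
[out]/[in] = 10^(0.4723) = 2.967.
[in] = 107 / 2.967 = 36.06 mM.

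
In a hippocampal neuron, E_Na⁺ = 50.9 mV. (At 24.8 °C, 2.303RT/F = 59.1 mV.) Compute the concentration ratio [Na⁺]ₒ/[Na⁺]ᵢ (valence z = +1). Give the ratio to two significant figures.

7.3

log₁₀([out]/[in]) = E·z/(59.1) = 50.9 × 1 / 59.1 = 0.8613
[out]/[in] = 10^(0.8613) = 7.265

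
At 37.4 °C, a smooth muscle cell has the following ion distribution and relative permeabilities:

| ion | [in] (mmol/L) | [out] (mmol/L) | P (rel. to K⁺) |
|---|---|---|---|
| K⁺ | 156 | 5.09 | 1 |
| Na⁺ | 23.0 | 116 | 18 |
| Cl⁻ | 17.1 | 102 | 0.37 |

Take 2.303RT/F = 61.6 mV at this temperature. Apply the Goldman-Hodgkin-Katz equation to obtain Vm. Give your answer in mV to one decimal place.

33.2 mV

Vm = 61.6 · log₁₀[(Σ P·[cation]ₒ + Σ P·[anion]ᵢ) / (Σ P·[cation]ᵢ + Σ P·[anion]ₒ)]
Numerator = 1×5.09 + 18×116 + 0.37×17.1 = 2099
Denominator = 1×156 + 18×23.0 + 0.37×102 = 607.7
Vm = 61.6 · log₁₀(3.4545) = 61.6 × (0.5384) = 33.16 mV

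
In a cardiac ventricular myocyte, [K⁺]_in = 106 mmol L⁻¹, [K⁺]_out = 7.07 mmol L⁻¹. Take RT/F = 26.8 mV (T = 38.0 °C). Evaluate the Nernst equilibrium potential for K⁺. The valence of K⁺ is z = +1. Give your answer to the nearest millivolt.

-73 mV

E = (26.8/z) · ln([K⁺]_out/[K⁺]_in) with z = +1.
= (26.8/1) · ln(7.07/106) = 26.80 · ln(0.0667)
= 26.80 · (-2.7076) = -72.56 mV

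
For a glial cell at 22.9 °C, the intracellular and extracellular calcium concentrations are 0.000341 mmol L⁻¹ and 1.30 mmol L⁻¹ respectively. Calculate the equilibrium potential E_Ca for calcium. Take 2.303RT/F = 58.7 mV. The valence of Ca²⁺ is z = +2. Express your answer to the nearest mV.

105 mV

E = (58.7/z) · log₁₀([Ca²⁺]_out/[Ca²⁺]_in) with z = +2.
= (58.7/2) · log₁₀(1.30/0.000341) = 29.35 · log₁₀(3812)
= 29.35 · (3.5812) = 105.11 mV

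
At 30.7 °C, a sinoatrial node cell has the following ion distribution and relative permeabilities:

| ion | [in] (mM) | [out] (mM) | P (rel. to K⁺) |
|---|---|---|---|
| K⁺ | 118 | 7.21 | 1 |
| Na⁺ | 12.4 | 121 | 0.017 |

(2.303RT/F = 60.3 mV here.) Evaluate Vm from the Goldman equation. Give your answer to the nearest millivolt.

Vm = 60.3 · log₁₀[(Σ P·[cation]ₒ + Σ P·[anion]ᵢ) / (Σ P·[cation]ᵢ + Σ P·[anion]ₒ)]
Numerator = 1×7.21 + 0.017×121 = 9.267
Denominator = 1×118 + 0.017×12.4 = 118.2
Vm = 60.3 · log₁₀(0.078394) = 60.3 × (-1.1057) = -66.67 mV

-67 mV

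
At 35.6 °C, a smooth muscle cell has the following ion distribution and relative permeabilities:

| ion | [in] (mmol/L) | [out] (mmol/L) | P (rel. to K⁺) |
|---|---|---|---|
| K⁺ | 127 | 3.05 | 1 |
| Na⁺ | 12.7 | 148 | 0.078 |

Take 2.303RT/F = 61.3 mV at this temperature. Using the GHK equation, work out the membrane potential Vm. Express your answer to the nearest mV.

Vm = 61.3 · log₁₀[(Σ P·[cation]ₒ + Σ P·[anion]ᵢ) / (Σ P·[cation]ᵢ + Σ P·[anion]ₒ)]
Numerator = 1×3.05 + 0.078×148 = 14.59
Denominator = 1×127 + 0.078×12.7 = 128
Vm = 61.3 · log₁₀(0.11402) = 61.3 × (-0.9430) = -57.81 mV

-58 mV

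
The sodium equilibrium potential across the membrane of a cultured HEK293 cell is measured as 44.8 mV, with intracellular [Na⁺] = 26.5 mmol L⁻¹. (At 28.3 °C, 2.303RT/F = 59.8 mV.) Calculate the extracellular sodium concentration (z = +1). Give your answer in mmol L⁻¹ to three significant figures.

149 mmol L⁻¹

Nernst: E = (59.8/1) · log₁₀([out]/[in]), so log₁₀([out]/[in]) = 44.8 × 1 / 59.8 = 0.7492.
[out]/[in] = 10^(0.7492) = 5.613.
[out] = 5.613 × 26.5 = 148.7 mmol L⁻¹.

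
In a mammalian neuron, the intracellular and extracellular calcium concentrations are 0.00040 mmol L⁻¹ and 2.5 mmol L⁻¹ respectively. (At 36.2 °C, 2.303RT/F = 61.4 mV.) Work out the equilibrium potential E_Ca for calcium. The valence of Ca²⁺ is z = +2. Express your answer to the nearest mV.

E = (61.4/z) · log₁₀([Ca²⁺]_out/[Ca²⁺]_in) with z = +2.
= (61.4/2) · log₁₀(2.5/0.00040) = 30.70 · log₁₀(6250)
= 30.70 · (3.7959) = 116.53 mV

117 mV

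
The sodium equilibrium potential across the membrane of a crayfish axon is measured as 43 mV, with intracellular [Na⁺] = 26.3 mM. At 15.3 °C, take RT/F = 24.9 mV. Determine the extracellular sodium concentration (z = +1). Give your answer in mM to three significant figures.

148 mM

Nernst: E = (24.9/1) · ln([out]/[in]), so ln([out]/[in]) = 43.0 × 1 / 24.9 = 1.7269.
[out]/[in] = e^(1.7269) = 5.623.
[out] = 5.623 × 26.3 = 147.9 mM.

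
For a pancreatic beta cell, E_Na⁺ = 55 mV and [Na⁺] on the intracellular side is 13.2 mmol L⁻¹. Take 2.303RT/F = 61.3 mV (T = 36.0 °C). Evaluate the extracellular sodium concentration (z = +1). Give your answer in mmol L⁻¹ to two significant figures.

Nernst: E = (61.3/1) · log₁₀([out]/[in]), so log₁₀([out]/[in]) = 55.0 × 1 / 61.3 = 0.8972.
[out]/[in] = 10^(0.8972) = 7.893.
[out] = 7.893 × 13.2 = 104.2 mmol L⁻¹.

100 mmol L⁻¹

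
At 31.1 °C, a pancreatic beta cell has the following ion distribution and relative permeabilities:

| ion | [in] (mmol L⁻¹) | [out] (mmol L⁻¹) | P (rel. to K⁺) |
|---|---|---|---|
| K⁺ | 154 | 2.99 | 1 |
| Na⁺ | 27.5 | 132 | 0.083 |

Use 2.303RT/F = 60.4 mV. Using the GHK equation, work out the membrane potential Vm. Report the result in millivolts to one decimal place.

-63.4 mV

Vm = 60.4 · log₁₀[(Σ P·[cation]ₒ + Σ P·[anion]ᵢ) / (Σ P·[cation]ᵢ + Σ P·[anion]ₒ)]
Numerator = 1×2.99 + 0.083×132 = 13.95
Denominator = 1×154 + 0.083×27.5 = 156.3
Vm = 60.4 · log₁₀(0.089236) = 60.4 × (-1.0495) = -63.39 mV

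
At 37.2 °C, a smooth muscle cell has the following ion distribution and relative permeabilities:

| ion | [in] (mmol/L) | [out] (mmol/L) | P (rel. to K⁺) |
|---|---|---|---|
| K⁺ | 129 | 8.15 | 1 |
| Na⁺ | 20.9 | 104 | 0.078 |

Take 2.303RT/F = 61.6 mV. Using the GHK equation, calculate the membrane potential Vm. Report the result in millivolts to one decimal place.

Vm = 61.6 · log₁₀[(Σ P·[cation]ₒ + Σ P·[anion]ᵢ) / (Σ P·[cation]ᵢ + Σ P·[anion]ₒ)]
Numerator = 1×8.15 + 0.078×104 = 16.26
Denominator = 1×129 + 0.078×20.9 = 130.6
Vm = 61.6 · log₁₀(0.12449) = 61.6 × (-0.9049) = -55.74 mV

-55.7 mV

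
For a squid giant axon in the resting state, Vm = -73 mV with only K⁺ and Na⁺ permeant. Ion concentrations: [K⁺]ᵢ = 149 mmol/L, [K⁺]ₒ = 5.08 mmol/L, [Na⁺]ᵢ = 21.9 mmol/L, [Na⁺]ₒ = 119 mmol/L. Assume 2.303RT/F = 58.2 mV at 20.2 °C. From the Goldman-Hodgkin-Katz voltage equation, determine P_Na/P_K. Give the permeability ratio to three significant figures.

0.0273

Let α = P_Na/P_K. GHK: Vm = 58.2·log₁₀[(Kₒ + α·Naₒ)/(Kᵢ + α·Naᵢ)].
10^(Vm/58.2) = 10^(-73.0/58.2) = 0.055681
So 0.055681·(Kᵢ + α·Naᵢ) = Kₒ + α·Naₒ → α = (0.055681·149.0 − 5.08) / (119.0 − 0.055681·21.9)
α = (8.296 − 5.08) / (119.0 − 1.219) = 3.216/117.8 = 0.02731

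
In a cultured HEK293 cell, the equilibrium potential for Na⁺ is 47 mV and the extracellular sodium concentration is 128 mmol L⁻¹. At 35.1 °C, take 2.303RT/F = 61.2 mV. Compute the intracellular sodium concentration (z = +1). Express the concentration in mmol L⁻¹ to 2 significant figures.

22 mmol L⁻¹

Nernst: E = (61.2/1) · log₁₀([out]/[in]), so log₁₀([out]/[in]) = 47.0 × 1 / 61.2 = 0.7680.
[out]/[in] = 10^(0.7680) = 5.861.
[in] = 128 / 5.861 = 21.84 mmol L⁻¹.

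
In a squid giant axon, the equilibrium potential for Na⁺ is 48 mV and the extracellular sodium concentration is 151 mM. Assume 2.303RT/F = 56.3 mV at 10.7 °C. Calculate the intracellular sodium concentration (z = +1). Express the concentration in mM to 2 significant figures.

21 mM

Nernst: E = (56.3/1) · log₁₀([out]/[in]), so log₁₀([out]/[in]) = 48.0 × 1 / 56.3 = 0.8526.
[out]/[in] = 10^(0.8526) = 7.122.
[in] = 151 / 7.122 = 21.2 mM.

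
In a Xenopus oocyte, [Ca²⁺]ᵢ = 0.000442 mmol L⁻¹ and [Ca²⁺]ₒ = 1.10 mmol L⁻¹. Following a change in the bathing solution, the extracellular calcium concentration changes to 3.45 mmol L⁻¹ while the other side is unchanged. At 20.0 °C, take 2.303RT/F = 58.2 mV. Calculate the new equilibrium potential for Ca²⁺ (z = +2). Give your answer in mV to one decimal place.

After the shift: [Ca²⁺]_out = 3.45, [Ca²⁺]_in = 0.000442 mmol L⁻¹.
E_new = (58.2/2)·log₁₀(3.45/0.000442) = 29.10 · (3.8924) = 113.27 mV

113.3 mV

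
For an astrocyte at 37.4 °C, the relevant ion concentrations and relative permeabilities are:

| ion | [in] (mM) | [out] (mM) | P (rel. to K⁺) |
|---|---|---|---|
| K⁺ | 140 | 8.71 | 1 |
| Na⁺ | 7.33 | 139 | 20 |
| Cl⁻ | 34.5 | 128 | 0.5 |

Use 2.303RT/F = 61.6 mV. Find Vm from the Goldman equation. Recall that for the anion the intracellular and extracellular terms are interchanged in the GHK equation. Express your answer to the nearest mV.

56 mV

Vm = 61.6 · log₁₀[(Σ P·[cation]ₒ + Σ P·[anion]ᵢ) / (Σ P·[cation]ᵢ + Σ P·[anion]ₒ)]
Numerator = 1×8.71 + 20×139 + 0.5×34.5 = 2806
Denominator = 1×140 + 20×7.33 + 0.5×128 = 350.6
Vm = 61.6 · log₁₀(8.0033) = 61.6 × (0.9033) = 55.64 mV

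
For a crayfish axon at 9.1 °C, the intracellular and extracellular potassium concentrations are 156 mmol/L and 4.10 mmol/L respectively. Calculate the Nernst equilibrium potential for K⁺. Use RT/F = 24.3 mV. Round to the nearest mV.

E = (24.3/z) · ln([K⁺]_out/[K⁺]_in) with z = +1.
= (24.3/1) · ln(4.10/156) = 24.30 · ln(0.02628)
= 24.30 · (-3.6389) = -88.42 mV

-88 mV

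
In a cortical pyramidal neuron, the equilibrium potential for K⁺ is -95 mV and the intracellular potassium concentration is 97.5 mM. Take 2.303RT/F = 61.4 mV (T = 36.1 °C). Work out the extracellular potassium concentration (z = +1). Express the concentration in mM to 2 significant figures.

2.8 mM

Nernst: E = (61.4/1) · log₁₀([out]/[in]), so log₁₀([out]/[in]) = -95.0 × 1 / 61.4 = -1.5472.
[out]/[in] = 10^(-1.5472) = 0.02836.
[out] = 0.02836 × 97.5 = 2.765 mM.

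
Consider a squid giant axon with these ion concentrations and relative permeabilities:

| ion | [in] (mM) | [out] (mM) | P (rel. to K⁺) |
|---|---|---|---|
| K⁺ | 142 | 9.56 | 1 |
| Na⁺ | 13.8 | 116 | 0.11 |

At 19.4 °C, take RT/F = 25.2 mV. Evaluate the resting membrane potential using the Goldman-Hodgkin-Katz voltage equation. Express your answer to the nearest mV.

Vm = 25.2 · ln[(Σ P·[cation]ₒ + Σ P·[anion]ᵢ) / (Σ P·[cation]ᵢ + Σ P·[anion]ₒ)]
Numerator = 1×9.56 + 0.11×116 = 22.32
Denominator = 1×142 + 0.11×13.8 = 143.5
Vm = 25.2 · ln(0.15552) = 25.2 × (-1.8610) = -46.90 mV

-47 mV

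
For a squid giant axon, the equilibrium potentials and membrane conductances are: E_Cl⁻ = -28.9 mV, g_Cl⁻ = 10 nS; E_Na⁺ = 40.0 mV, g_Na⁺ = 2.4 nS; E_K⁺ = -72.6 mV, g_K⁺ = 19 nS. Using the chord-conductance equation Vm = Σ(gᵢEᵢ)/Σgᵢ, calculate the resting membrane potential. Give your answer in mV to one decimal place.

-50.1 mV

Σ gᵢEᵢ = 10·(-28.9) + 2.4·(40.0) + 19·(-72.6) = -1572.40
Σ gᵢ = 10 + 2.4 + 19 = 31.4
Vm = -1572.40 / 31.4 = -50.08 mV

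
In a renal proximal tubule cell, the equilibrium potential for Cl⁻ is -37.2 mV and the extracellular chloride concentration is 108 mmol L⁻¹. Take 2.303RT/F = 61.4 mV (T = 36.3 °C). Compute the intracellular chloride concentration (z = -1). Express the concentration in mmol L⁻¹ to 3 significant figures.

Nernst: E = (61.4/-1) · log₁₀([out]/[in]), so log₁₀([out]/[in]) = -37.2 × -1 / 61.4 = 0.6059.
[out]/[in] = 10^(0.6059) = 4.035.
[in] = 108 / 4.035 = 26.76 mmol L⁻¹.

26.8 mmol L⁻¹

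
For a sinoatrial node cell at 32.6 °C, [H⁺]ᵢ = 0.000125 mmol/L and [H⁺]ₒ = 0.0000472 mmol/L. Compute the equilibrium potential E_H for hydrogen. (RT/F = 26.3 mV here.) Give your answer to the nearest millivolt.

E = (26.3/z) · ln([H⁺]_out/[H⁺]_in) with z = +1.
= (26.3/1) · ln(0.0000472/0.000125) = 26.30 · ln(0.3776)
= 26.30 · (-0.9739) = -25.61 mV

-26 mV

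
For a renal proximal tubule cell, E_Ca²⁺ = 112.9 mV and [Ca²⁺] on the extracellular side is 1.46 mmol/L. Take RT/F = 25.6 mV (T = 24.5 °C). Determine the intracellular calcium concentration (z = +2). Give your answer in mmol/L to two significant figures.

0.00022 mmol/L

Nernst: E = (25.6/2) · ln([out]/[in]), so ln([out]/[in]) = 112.9 × 2 / 25.6 = 8.8203.
[out]/[in] = e^(8.8203) = 6770.
[in] = 1.46 / 6770 = 0.0002156 mmol/L.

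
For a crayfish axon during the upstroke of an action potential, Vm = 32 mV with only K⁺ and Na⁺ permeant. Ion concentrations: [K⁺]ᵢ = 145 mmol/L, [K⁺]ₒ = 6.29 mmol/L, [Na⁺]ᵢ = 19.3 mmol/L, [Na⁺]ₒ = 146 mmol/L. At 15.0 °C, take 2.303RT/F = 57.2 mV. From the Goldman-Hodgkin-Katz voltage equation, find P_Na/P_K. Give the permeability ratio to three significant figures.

6.83

Let α = P_Na/P_K. GHK: Vm = 57.2·log₁₀[(Kₒ + α·Naₒ)/(Kᵢ + α·Naᵢ)].
10^(Vm/57.2) = 10^(32.0/57.2) = 3.6261
So 3.6261·(Kᵢ + α·Naᵢ) = Kₒ + α·Naₒ → α = (3.6261·145.0 − 6.29) / (146.0 − 3.6261·19.3)
α = (525.8 − 6.29) / (146.0 − 69.98) = 519.5/76.02 = 6.834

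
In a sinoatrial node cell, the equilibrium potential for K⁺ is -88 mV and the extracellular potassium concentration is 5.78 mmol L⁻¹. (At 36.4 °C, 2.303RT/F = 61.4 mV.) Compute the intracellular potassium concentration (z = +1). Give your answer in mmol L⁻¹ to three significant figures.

157 mmol L⁻¹

Nernst: E = (61.4/1) · log₁₀([out]/[in]), so log₁₀([out]/[in]) = -88.0 × 1 / 61.4 = -1.4332.
[out]/[in] = 10^(-1.4332) = 0.03688.
[in] = 5.78 / 0.03688 = 156.7 mmol L⁻¹.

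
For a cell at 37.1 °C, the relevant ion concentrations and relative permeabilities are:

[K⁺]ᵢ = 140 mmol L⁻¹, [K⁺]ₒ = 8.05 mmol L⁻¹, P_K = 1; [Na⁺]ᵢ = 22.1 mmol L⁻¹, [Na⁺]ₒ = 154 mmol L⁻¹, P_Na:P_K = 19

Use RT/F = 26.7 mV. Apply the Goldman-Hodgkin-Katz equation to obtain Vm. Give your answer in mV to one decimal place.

44.2 mV

Vm = 26.7 · ln[(Σ P·[cation]ₒ + Σ P·[anion]ᵢ) / (Σ P·[cation]ᵢ + Σ P·[anion]ₒ)]
Numerator = 1×8.05 + 19×154 = 2934
Denominator = 1×140 + 19×22.1 = 559.9
Vm = 26.7 · ln(5.2403) = 26.7 × (1.6564) = 44.23 mV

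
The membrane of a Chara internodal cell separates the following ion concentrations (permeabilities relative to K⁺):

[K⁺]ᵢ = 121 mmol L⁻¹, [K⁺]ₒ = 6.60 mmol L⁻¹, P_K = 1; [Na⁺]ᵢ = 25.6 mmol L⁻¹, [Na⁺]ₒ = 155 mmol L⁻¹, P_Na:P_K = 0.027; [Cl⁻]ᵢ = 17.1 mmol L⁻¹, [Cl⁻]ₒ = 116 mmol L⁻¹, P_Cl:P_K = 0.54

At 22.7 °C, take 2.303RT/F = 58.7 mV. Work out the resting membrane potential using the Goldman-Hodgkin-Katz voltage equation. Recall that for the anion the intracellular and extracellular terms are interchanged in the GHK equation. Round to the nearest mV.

-57 mV

Vm = 58.7 · log₁₀[(Σ P·[cation]ₒ + Σ P·[anion]ᵢ) / (Σ P·[cation]ᵢ + Σ P·[anion]ₒ)]
Numerator = 1×6.60 + 0.027×155 + 0.54×17.1 = 20.02
Denominator = 1×121 + 0.027×25.6 + 0.54×116 = 184.3
Vm = 58.7 · log₁₀(0.1086) = 58.7 × (-0.9642) = -56.60 mV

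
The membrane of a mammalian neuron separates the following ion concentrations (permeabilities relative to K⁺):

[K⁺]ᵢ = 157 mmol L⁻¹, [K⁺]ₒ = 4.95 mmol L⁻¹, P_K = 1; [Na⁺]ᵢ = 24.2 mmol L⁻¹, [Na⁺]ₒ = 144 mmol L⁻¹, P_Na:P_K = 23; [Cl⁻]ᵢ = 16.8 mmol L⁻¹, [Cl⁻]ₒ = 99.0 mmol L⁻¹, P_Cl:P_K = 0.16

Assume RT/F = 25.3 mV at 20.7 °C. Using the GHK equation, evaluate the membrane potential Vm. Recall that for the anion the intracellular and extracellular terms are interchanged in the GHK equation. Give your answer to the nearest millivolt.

Vm = 25.3 · ln[(Σ P·[cation]ₒ + Σ P·[anion]ᵢ) / (Σ P·[cation]ᵢ + Σ P·[anion]ₒ)]
Numerator = 1×4.95 + 23×144 + 0.16×16.8 = 3320
Denominator = 1×157 + 23×24.2 + 0.16×99.0 = 729.4
Vm = 25.3 · ln(4.5509) = 25.3 × (1.5153) = 38.34 mV

38 mV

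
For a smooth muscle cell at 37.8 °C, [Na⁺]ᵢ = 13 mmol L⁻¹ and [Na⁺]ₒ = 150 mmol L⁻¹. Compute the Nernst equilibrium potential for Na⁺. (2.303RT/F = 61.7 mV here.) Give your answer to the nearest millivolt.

66 mV

E = (61.7/z) · log₁₀([Na⁺]_out/[Na⁺]_in) with z = +1.
= (61.7/1) · log₁₀(150/13) = 61.70 · log₁₀(11.54)
= 61.70 · (1.0621) = 65.53 mV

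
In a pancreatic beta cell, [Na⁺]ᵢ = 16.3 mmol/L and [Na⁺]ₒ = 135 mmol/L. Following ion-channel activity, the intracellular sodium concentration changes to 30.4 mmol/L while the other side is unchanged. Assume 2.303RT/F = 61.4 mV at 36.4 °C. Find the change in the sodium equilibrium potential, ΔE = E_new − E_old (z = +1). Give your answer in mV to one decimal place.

-16.6 mV

E_old = (61.4/1)·log₁₀(135/16.3) = 56.37 mV
E_new = (61.4/1)·log₁₀(135/30.4) = 39.75 mV
ΔE = 39.75 − (56.37) = -16.62 mV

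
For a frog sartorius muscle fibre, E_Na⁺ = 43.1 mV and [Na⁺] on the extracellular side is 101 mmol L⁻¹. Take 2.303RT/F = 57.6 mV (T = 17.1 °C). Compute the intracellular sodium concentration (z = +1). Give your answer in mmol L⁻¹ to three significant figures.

18.0 mmol L⁻¹

Nernst: E = (57.6/1) · log₁₀([out]/[in]), so log₁₀([out]/[in]) = 43.1 × 1 / 57.6 = 0.7483.
[out]/[in] = 10^(0.7483) = 5.601.
[in] = 101 / 5.601 = 18.03 mmol L⁻¹.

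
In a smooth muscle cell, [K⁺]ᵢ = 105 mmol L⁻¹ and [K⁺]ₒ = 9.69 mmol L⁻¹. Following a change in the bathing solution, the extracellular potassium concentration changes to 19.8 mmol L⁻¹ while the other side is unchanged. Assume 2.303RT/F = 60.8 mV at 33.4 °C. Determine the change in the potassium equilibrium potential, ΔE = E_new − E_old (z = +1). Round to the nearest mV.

19 mV

E_old = (60.8/1)·log₁₀(9.69/105) = -62.92 mV
E_new = (60.8/1)·log₁₀(19.8/105) = -44.05 mV
ΔE = -44.05 − (-62.92) = 18.87 mV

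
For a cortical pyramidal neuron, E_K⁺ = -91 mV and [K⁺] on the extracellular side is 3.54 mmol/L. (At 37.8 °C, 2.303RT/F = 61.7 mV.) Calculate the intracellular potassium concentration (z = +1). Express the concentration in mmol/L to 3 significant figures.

106 mmol/L

Nernst: E = (61.7/1) · log₁₀([out]/[in]), so log₁₀([out]/[in]) = -91.0 × 1 / 61.7 = -1.4749.
[out]/[in] = 10^(-1.4749) = 0.03351.
[in] = 3.54 / 0.03351 = 105.7 mmol/L.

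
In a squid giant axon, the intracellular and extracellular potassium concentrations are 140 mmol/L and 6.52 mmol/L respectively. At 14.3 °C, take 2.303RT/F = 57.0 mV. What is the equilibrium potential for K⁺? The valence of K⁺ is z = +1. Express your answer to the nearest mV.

-76 mV

E = (57.0/z) · log₁₀([K⁺]_out/[K⁺]_in) with z = +1.
= (57.0/1) · log₁₀(6.52/140) = 57.00 · log₁₀(0.04657)
= 57.00 · (-1.3319) = -75.92 mV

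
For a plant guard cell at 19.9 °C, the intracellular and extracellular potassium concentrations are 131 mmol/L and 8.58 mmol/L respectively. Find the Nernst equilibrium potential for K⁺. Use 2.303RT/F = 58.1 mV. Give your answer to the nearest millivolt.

E = (58.1/z) · log₁₀([K⁺]_out/[K⁺]_in) with z = +1.
= (58.1/1) · log₁₀(8.58/131) = 58.10 · log₁₀(0.0655)
= 58.10 · (-1.1838) = -68.78 mV

-69 mV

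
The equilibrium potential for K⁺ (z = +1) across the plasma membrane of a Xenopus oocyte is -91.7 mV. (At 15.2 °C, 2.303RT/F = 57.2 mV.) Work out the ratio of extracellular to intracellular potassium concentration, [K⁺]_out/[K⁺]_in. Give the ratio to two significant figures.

0.025

log₁₀([out]/[in]) = E·z/(57.2) = -91.7 × 1 / 57.2 = -1.6031
[out]/[in] = 10^(-1.6031) = 0.02494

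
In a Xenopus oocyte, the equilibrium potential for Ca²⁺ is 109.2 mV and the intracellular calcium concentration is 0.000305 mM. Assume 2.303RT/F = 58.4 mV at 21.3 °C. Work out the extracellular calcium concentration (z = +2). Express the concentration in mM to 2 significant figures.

Nernst: E = (58.4/2) · log₁₀([out]/[in]), so log₁₀([out]/[in]) = 109.2 × 2 / 58.4 = 3.7397.
[out]/[in] = 10^(3.7397) = 5492.
[out] = 5492 × 0.000305 = 1.675 mM.

1.7 mM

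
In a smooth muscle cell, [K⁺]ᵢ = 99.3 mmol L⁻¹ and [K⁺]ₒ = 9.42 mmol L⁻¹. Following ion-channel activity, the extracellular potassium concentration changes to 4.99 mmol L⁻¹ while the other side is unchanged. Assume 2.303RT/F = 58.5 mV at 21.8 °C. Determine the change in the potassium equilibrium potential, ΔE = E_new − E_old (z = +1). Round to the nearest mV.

-16 mV

E_old = (58.5/1)·log₁₀(9.42/99.3) = -59.84 mV
E_new = (58.5/1)·log₁₀(4.99/99.3) = -75.98 mV
ΔE = -75.98 − (-59.84) = -16.14 mV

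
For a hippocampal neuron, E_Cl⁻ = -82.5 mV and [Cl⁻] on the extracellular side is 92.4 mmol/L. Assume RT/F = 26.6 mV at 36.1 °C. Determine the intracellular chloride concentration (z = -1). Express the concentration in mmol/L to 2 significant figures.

Nernst: E = (26.6/-1) · ln([out]/[in]), so ln([out]/[in]) = -82.5 × -1 / 26.6 = 3.1015.
[out]/[in] = e^(3.1015) = 22.23.
[in] = 92.4 / 22.23 = 4.156 mmol/L.

4.2 mmol/L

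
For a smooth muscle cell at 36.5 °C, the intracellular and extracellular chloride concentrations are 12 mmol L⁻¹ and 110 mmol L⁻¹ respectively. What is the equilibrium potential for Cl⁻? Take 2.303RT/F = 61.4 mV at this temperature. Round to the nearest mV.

-59 mV

E = (61.4/z) · log₁₀([Cl⁻]_out/[Cl⁻]_in) with z = -1.
For an anion, dividing by z = -1 reverses the sign.
= (61.4/-1) · log₁₀(110/12) = -61.40 · log₁₀(9.167)
= -61.40 · (0.9622) = -59.08 mV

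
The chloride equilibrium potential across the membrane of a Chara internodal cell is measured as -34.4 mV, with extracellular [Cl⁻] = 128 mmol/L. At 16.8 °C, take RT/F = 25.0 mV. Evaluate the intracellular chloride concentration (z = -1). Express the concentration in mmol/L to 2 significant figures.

32 mmol/L

Nernst: E = (25.0/-1) · ln([out]/[in]), so ln([out]/[in]) = -34.4 × -1 / 25.0 = 1.3760.
[out]/[in] = e^(1.3760) = 3.959.
[in] = 128 / 3.959 = 32.33 mmol/L.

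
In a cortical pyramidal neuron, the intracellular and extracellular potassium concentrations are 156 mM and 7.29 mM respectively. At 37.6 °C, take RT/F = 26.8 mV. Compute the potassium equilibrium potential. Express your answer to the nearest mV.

E = (26.8/z) · ln([K⁺]_out/[K⁺]_in) with z = +1.
= (26.8/1) · ln(7.29/156) = 26.80 · ln(0.04673)
= 26.80 · (-3.0634) = -82.10 mV

-82 mV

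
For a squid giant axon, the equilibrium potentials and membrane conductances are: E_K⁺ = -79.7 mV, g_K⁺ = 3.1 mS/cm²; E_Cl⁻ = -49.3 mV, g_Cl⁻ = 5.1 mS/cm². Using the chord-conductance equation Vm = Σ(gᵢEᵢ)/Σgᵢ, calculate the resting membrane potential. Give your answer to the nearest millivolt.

-61 mV

Σ gᵢEᵢ = 3.1·(-79.7) + 5.1·(-49.3) = -498.50
Σ gᵢ = 3.1 + 5.1 = 8.2
Vm = -498.50 / 8.2 = -60.79 mV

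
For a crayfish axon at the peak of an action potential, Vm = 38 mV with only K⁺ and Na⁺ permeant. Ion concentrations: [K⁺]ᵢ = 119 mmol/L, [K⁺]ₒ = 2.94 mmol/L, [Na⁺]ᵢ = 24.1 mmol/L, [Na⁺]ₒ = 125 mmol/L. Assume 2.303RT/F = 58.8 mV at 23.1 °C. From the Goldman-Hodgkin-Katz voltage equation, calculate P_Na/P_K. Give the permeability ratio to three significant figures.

28.7

Let α = P_Na/P_K. GHK: Vm = 58.8·log₁₀[(Kₒ + α·Naₒ)/(Kᵢ + α·Naᵢ)].
10^(Vm/58.8) = 10^(38.0/58.8) = 4.4285
So 4.4285·(Kᵢ + α·Naᵢ) = Kₒ + α·Naₒ → α = (4.4285·119.0 − 2.94) / (125.0 − 4.4285·24.1)
α = (527 − 2.94) / (125.0 − 106.7) = 524.1/18.27 = 28.68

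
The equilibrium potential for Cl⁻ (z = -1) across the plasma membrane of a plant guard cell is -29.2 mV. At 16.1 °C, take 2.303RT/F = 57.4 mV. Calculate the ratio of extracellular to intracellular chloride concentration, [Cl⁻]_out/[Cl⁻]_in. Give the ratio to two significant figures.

3.2

log₁₀([out]/[in]) = E·z/(57.4) = -29.2 × -1 / 57.4 = 0.5087
[out]/[in] = 10^(0.5087) = 3.226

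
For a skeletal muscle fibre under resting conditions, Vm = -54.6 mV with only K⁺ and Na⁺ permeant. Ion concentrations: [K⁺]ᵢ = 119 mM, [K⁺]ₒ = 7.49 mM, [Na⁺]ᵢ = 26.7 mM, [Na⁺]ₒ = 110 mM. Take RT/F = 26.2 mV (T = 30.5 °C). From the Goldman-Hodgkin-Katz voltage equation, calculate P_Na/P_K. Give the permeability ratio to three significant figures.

Let α = P_Na/P_K. GHK: Vm = 26.2·ln[(Kₒ + α·Naₒ)/(Kᵢ + α·Naᵢ)].
e^(Vm/26.2) = e^(-54.6/26.2) = 0.12444
So 0.12444·(Kᵢ + α·Naᵢ) = Kₒ + α·Naₒ → α = (0.12444·119.0 − 7.49) / (110.0 − 0.12444·26.7)
α = (14.81 − 7.49) / (110.0 − 3.322) = 7.318/106.7 = 0.0686

0.0686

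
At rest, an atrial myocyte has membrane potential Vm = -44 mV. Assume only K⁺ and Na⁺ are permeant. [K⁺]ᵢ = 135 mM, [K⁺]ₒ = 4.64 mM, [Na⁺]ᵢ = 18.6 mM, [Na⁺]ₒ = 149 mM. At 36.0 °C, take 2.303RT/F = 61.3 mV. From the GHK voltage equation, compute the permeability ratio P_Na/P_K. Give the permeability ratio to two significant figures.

Let α = P_Na/P_K. GHK: Vm = 61.3·log₁₀[(Kₒ + α·Naₒ)/(Kᵢ + α·Naᵢ)].
10^(Vm/61.3) = 10^(-44.0/61.3) = 0.19152
So 0.19152·(Kᵢ + α·Naᵢ) = Kₒ + α·Naₒ → α = (0.19152·135.0 − 4.64) / (149.0 − 0.19152·18.6)
α = (25.86 − 4.64) / (149.0 − 3.562) = 21.22/145.4 = 0.1459

0.15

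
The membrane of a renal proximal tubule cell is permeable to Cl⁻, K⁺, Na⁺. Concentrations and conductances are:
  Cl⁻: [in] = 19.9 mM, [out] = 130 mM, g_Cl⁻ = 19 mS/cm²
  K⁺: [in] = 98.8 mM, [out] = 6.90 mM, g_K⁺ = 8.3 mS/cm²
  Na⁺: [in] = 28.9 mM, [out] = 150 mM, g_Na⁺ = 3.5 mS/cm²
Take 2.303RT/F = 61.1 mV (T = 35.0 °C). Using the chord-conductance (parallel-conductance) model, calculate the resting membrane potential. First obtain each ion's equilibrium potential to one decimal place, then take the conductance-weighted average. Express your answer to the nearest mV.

E_Cl⁻ = (61.1/-1)·log₁₀(130/19.9) = -49.8 mV
E_K⁺ = (61.1/1)·log₁₀(6.90/98.8) = -70.6 mV
E_Na⁺ = (61.1/1)·log₁₀(150/28.9) = 43.7 mV
Vm = (Σ gᵢEᵢ)/(Σ gᵢ) = (19·-49.8 + 8.3·-70.6 + 3.5·43.7) / (19 + 8.3 + 3.5)
= -1379.23 / 30.8 = -44.78 mV

-45 mV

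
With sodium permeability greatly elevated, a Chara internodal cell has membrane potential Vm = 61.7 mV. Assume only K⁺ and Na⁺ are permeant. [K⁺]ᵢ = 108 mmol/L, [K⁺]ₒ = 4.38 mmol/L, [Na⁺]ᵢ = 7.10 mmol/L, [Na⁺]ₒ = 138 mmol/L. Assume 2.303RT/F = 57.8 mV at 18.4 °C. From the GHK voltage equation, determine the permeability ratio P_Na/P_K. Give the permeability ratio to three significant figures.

Let α = P_Na/P_K. GHK: Vm = 57.8·log₁₀[(Kₒ + α·Naₒ)/(Kᵢ + α·Naᵢ)].
10^(Vm/57.8) = 10^(61.7/57.8) = 11.681
So 11.681·(Kᵢ + α·Naᵢ) = Kₒ + α·Naₒ → α = (11.681·108.0 − 4.38) / (138.0 − 11.681·7.1)
α = (1262 − 4.38) / (138.0 − 82.93) = 1257/55.07 = 22.83

22.8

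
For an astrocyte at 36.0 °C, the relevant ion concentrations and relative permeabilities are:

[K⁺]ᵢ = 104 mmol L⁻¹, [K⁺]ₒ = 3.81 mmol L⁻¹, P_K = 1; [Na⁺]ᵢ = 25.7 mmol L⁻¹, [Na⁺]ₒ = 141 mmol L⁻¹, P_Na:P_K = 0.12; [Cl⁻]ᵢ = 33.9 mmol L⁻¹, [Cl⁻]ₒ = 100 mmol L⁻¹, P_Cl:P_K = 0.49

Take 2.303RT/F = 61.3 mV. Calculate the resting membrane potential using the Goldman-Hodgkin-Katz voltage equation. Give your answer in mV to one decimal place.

-38.1 mV

Vm = 61.3 · log₁₀[(Σ P·[cation]ₒ + Σ P·[anion]ᵢ) / (Σ P·[cation]ᵢ + Σ P·[anion]ₒ)]
Numerator = 1×3.81 + 0.12×141 + 0.49×33.9 = 37.34
Denominator = 1×104 + 0.12×25.7 + 0.49×100 = 156.1
Vm = 61.3 · log₁₀(0.23924) = 61.3 × (-0.6212) = -38.08 mV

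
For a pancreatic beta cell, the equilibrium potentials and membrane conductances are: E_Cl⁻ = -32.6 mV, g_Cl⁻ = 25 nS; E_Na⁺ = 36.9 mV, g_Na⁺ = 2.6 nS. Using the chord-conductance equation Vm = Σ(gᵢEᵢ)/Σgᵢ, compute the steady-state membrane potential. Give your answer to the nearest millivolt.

-26 mV

Σ gᵢEᵢ = 25·(-32.6) + 2.6·(36.9) = -719.06
Σ gᵢ = 25 + 2.6 = 27.6
Vm = -719.06 / 27.6 = -26.05 mV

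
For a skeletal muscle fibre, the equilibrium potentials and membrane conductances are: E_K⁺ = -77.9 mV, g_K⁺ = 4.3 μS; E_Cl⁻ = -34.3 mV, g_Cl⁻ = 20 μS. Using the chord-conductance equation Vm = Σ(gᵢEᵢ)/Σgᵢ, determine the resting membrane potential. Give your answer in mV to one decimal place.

-42.0 mV

Σ gᵢEᵢ = 4.3·(-77.9) + 20·(-34.3) = -1020.97
Σ gᵢ = 4.3 + 20 = 24.3
Vm = -1020.97 / 24.3 = -42.02 mV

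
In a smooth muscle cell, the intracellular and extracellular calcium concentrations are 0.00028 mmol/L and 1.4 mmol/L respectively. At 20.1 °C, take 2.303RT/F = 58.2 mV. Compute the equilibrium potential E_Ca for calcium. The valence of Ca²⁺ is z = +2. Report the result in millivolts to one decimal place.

E = (58.2/z) · log₁₀([Ca²⁺]_out/[Ca²⁺]_in) with z = +2.
= (58.2/2) · log₁₀(1.4/0.00028) = 29.10 · log₁₀(5000)
= 29.10 · (3.6990) = 107.64 mV

107.6 mV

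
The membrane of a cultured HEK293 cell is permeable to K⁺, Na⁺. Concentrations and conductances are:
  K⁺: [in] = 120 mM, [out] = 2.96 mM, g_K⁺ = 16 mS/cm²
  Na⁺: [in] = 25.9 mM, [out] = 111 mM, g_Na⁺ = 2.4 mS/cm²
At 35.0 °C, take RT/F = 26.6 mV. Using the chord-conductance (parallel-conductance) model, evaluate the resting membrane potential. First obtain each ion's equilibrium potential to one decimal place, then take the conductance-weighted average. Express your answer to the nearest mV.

-81 mV

E_K⁺ = (26.6/1)·ln(2.96/120) = -98.5 mV
E_Na⁺ = (26.6/1)·ln(111/25.9) = 38.7 mV
Vm = (Σ gᵢEᵢ)/(Σ gᵢ) = (16·-98.5 + 2.4·38.7) / (16 + 2.4)
= -1483.12 / 18.4 = -80.60 mV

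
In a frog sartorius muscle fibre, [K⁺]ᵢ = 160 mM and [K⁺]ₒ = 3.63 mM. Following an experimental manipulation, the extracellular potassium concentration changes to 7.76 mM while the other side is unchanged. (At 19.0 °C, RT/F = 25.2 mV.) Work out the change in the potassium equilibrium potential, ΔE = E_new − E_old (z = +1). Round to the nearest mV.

19 mV

E_old = (25.2/1)·ln(3.63/160) = -95.41 mV
E_new = (25.2/1)·ln(7.76/160) = -76.26 mV
ΔE = -76.26 − (-95.41) = 19.15 mV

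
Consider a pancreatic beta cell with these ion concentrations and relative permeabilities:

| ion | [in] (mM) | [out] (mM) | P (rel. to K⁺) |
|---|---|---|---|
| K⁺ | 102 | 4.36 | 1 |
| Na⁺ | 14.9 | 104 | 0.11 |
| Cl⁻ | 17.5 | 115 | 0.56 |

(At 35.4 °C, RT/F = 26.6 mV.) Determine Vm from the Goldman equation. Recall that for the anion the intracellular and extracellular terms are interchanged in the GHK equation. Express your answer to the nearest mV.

-50 mV

Vm = 26.6 · ln[(Σ P·[cation]ₒ + Σ P·[anion]ᵢ) / (Σ P·[cation]ᵢ + Σ P·[anion]ₒ)]
Numerator = 1×4.36 + 0.11×104 + 0.56×17.5 = 25.6
Denominator = 1×102 + 0.11×14.9 + 0.56×115 = 168
Vm = 26.6 · ln(0.15235) = 26.6 × (-1.8816) = -50.05 mV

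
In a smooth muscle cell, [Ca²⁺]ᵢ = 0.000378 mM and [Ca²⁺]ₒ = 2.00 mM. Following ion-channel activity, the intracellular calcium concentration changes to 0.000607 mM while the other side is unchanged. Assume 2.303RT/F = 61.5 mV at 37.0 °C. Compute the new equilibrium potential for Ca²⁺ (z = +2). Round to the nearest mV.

108 mV

After the shift: [Ca²⁺]_out = 2.00, [Ca²⁺]_in = 0.000607 mM.
E_new = (61.5/2)·log₁₀(2.00/0.000607) = 30.75 · (3.5178) = 108.17 mV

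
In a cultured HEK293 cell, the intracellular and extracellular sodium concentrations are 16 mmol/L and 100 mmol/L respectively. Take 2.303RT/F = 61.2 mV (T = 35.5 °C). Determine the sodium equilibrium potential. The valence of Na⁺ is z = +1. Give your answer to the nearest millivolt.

49 mV

E = (61.2/z) · log₁₀([Na⁺]_out/[Na⁺]_in) with z = +1.
= (61.2/1) · log₁₀(100/16) = 61.20 · log₁₀(6.25)
= 61.20 · (0.7959) = 48.71 mV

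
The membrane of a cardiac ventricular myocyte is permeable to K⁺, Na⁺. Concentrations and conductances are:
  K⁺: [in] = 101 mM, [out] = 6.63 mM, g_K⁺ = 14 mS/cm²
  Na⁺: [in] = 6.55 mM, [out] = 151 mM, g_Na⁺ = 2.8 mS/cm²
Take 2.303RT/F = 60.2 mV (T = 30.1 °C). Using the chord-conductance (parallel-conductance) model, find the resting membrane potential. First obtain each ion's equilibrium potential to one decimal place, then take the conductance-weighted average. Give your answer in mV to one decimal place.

-45.7 mV

E_K⁺ = (60.2/1)·log₁₀(6.63/101) = -71.2 mV
E_Na⁺ = (60.2/1)·log₁₀(151/6.55) = 82.0 mV
Vm = (Σ gᵢEᵢ)/(Σ gᵢ) = (14·-71.2 + 2.8·82.0) / (14 + 2.8)
= -767.20 / 16.8 = -45.67 mV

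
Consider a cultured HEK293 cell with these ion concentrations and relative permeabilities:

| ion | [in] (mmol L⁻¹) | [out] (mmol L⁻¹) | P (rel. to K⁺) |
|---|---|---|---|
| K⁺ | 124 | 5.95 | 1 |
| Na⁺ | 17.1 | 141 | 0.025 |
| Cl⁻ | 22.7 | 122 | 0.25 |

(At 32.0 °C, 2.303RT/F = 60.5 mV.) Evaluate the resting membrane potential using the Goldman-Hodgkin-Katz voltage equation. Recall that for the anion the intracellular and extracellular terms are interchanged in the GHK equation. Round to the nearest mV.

Vm = 60.5 · log₁₀[(Σ P·[cation]ₒ + Σ P·[anion]ᵢ) / (Σ P·[cation]ᵢ + Σ P·[anion]ₒ)]
Numerator = 1×5.95 + 0.025×141 + 0.25×22.7 = 15.15
Denominator = 1×124 + 0.025×17.1 + 0.25×122 = 154.9
Vm = 60.5 · log₁₀(0.097788) = 60.5 × (-1.0097) = -61.09 mV

-61 mV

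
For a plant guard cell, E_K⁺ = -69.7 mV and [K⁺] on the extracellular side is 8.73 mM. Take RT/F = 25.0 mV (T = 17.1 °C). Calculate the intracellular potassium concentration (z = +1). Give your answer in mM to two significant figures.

Nernst: E = (25.0/1) · ln([out]/[in]), so ln([out]/[in]) = -69.7 × 1 / 25.0 = -2.7880.
[out]/[in] = e^(-2.7880) = 0.06154.
[in] = 8.73 / 0.06154 = 141.8 mM.

140 mM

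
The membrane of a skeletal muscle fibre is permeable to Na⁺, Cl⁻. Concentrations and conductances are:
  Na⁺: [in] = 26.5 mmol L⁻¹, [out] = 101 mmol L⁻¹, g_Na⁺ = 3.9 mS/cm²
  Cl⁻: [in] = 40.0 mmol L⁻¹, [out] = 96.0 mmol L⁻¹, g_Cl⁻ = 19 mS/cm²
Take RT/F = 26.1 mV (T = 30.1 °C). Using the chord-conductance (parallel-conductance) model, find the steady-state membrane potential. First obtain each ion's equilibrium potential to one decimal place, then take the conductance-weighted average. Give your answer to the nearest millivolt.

E_Na⁺ = (26.1/1)·ln(101/26.5) = 34.9 mV
E_Cl⁻ = (26.1/-1)·ln(96.0/40.0) = -22.8 mV
Vm = (Σ gᵢEᵢ)/(Σ gᵢ) = (3.9·34.9 + 19·-22.8) / (3.9 + 19)
= -297.09 / 22.9 = -12.97 mV

-13 mV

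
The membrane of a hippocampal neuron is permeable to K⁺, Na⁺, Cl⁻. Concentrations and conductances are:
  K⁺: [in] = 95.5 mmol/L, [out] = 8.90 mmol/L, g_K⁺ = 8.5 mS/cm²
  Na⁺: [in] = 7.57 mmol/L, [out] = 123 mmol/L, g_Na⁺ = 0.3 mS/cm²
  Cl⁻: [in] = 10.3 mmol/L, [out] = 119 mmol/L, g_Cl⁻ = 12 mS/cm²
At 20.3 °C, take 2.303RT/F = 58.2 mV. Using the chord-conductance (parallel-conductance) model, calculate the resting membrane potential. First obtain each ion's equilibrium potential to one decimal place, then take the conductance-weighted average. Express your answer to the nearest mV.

E_K⁺ = (58.2/1)·log₁₀(8.90/95.5) = -60.0 mV
E_Na⁺ = (58.2/1)·log₁₀(123/7.57) = 70.5 mV
E_Cl⁻ = (58.2/-1)·log₁₀(119/10.3) = -61.8 mV
Vm = (Σ gᵢEᵢ)/(Σ gᵢ) = (8.5·-60.0 + 0.3·70.5 + 12·-61.8) / (8.5 + 0.3 + 12)
= -1230.45 / 20.8 = -59.16 mV

-59 mV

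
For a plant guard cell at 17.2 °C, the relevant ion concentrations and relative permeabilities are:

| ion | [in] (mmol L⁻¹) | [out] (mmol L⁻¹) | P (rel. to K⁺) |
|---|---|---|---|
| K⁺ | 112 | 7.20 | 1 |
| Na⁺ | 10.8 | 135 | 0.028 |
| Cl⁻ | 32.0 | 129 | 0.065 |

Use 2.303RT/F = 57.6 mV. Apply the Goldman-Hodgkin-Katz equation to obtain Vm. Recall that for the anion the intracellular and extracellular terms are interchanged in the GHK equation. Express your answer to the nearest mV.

-56 mV

Vm = 57.6 · log₁₀[(Σ P·[cation]ₒ + Σ P·[anion]ᵢ) / (Σ P·[cation]ᵢ + Σ P·[anion]ₒ)]
Numerator = 1×7.20 + 0.028×135 + 0.065×32.0 = 13.06
Denominator = 1×112 + 0.028×10.8 + 0.065×129 = 120.7
Vm = 57.6 · log₁₀(0.10821) = 57.6 × (-0.9657) = -55.63 mV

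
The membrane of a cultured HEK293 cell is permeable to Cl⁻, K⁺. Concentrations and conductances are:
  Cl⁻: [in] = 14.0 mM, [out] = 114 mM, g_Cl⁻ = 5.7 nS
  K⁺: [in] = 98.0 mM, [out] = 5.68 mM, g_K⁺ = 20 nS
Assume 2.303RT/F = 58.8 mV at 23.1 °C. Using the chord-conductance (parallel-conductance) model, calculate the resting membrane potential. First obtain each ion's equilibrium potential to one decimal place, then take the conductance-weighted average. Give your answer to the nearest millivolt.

E_Cl⁻ = (58.8/-1)·log₁₀(114/14.0) = -53.6 mV
E_K⁺ = (58.8/1)·log₁₀(5.68/98.0) = -72.7 mV
Vm = (Σ gᵢEᵢ)/(Σ gᵢ) = (5.7·-53.6 + 20·-72.7) / (5.7 + 20)
= -1759.52 / 25.7 = -68.46 mV

-68 mV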